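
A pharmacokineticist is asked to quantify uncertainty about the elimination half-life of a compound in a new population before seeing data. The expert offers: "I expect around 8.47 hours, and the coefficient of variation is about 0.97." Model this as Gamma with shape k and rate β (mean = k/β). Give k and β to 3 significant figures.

k ≈ 1.06, β ≈ 0.125

For Gamma(k, rate β): mean = k/β, variance = k/β², so CV = 1/√k.
CV = 0.97, hence k = 1/CV² = 1.06.
Then β = k/mean = 1.06/8.47 = 0.125.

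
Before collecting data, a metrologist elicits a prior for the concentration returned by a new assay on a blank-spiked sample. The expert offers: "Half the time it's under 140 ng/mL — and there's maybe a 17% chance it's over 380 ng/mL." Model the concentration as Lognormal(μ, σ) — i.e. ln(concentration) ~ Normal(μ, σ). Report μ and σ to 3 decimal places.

If T ~ Lognormal(μ,σ) then ln T ~ Normal(μ,σ), so the p-quantile of ln T is μ + z_p·σ.
ln(140) = 4.942 and ln(380) = 5.94; z_{0.5} = 0, z_{0.83} = 0.9542.
σ = (5.94 − 4.942)/(0.9542 − (0)) = 1.046.
μ = 4.942 − (0)·1.046 = 4.942.

μ ≈ 4.942, σ ≈ 1.046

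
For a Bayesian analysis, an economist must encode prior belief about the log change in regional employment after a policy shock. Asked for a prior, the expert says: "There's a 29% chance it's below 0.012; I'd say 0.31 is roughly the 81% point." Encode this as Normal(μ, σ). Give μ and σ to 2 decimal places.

μ = 0.13, σ = 0.21

For Normal(μ,σ), the p-quantile is μ + z_p·σ. Here z_{0.29} = -0.5534, z_{0.81} = 0.8779.
So 0.012 = μ − 0.5534σ and 0.31 = μ + 0.8779σ.
Subtracting: σ = (0.31 − 0.012)/(0.8779 − (-0.5534)) = 0.21.
Then μ = 0.012 − (-0.5534)·0.21 = 0.13.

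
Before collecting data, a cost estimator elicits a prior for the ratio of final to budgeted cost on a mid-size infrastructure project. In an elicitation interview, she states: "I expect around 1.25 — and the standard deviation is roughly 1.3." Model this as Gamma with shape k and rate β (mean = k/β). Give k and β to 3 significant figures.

For Gamma(k, rate β): mean = k/β, variance = k/β², so CV = 1/√k.
CV = SD/mean = 1.3/1.25 = 1.04, hence k = 1/CV² = 0.925.
Then β = k/mean = 0.925/1.25 = 0.74.

k ≈ 0.925, β ≈ 0.74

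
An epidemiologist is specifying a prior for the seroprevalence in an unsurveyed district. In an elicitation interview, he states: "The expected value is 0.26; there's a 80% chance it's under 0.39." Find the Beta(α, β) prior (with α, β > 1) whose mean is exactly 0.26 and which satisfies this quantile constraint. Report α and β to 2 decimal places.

With mean 0.26 fixed, write α = 0.26s, β = 0.74s where s = α+β.
Need P(θ < 0.39) = 0.8 under Beta(0.26s, 0.74s). Normal approximation: (q−m)/√(m(1−m)/s) ≈ z_{0.8} = 0.842, so s ≈ 0.26·0.74·(0.842)²/(0.39−0.26)² = 8.1.
At s = 8.1: P(θ<0.39) ≈ 0.811. Adjusting to match 0.8 gives s ≈ 7.11.
So α = 0.26·7.11 ≈ 1.85, β = 0.74·7.11 ≈ 5.26.

α ≈ 1.85, β ≈ 5.26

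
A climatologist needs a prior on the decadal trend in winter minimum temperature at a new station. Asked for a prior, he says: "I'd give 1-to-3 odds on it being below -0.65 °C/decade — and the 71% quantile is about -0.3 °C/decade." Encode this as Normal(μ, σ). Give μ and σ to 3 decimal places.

μ = -0.458, σ = 0.285

For Normal(μ,σ), the p-quantile is μ + z_p·σ. Here z_{0.25} = -0.6745, z_{0.71} = 0.5534.
So -0.65 = μ − 0.6745σ and -0.3 = μ + 0.5534σ.
Subtracting: σ = (-0.3 − -0.65)/(0.5534 − (-0.6745)) = 0.285.
Then μ = -0.65 − (-0.6745)·0.285 = -0.458.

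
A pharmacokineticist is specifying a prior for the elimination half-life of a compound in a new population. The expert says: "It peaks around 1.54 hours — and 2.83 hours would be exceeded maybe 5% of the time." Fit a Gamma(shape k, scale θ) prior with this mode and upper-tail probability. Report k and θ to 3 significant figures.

k ≈ 8.52, θ ≈ 0.205

Gamma(k,θ) with k>1 has mode (k−1)θ, so θ = 1.54/(k−1).
Need P(X < 2.83) = 0.95 with θ tied to k this way. Start at k = 2, θ = 1.54: P(X<2.83) ≈ 0.548.
Too low — raise k to concentrate. Iterating converges to k ≈ 8.52.
Then θ = 1.54/(8.52−1) ≈ 0.205.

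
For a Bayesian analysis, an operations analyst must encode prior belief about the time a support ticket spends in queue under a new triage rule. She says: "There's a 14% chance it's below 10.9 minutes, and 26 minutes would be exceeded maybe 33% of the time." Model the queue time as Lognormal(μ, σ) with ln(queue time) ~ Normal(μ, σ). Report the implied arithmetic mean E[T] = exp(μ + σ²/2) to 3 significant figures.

If T ~ Lognormal(μ,σ) then ln T ~ Normal(μ,σ), so the p-quantile of ln T is μ + z_p·σ.
ln(10.9) = 2.389 and ln(26) = 3.258; z_{0.14} = -1.08, z_{0.67} = 0.4399.
σ = (3.258 − 2.389)/(0.4399 − (-1.08)) = 0.572.
μ = 2.389 − (-1.08)·0.572 = 3.007.
E[T] = exp(μ + σ²/2) = exp(3.007 + 0.1635) = 23.8 minutes.

E[T] ≈ 23.8 minutes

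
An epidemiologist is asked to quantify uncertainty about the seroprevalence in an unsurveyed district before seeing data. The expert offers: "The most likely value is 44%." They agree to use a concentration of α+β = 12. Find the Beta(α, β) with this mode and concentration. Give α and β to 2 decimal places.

α = 5.40, β = 6.60

For α,β > 1 the Beta mode is (α−1)/(α+β−2). With α+β = 12, the mode is (α−1)/10.
Set (α−1)/10 = 0.44 → α = 1 + 0.44·10 = 5.40.
β = 12 − α = 6.60.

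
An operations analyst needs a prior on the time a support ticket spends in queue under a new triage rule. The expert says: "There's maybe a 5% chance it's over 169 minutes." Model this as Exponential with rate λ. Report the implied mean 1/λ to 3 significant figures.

P(T > 169.0) = e^(−λ·169.0) = 0.05, so λ = −ln(0.05)/169.0 = 0.0177.
Mean = 1/λ = 56.4 minutes.

mean ≈ 56.4 minutes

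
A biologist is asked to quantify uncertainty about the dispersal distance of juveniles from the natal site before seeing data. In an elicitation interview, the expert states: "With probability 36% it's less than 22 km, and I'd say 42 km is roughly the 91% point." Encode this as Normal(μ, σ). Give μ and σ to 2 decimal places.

μ = 26.22, σ = 11.77

For Normal(μ,σ), the p-quantile is μ + z_p·σ. Here z_{0.36} = -0.3585, z_{0.91} = 1.341.
So 22 = μ − 0.3585σ and 42 = μ + 1.341σ.
Subtracting: σ = (42 − 22)/(1.341 − (-0.3585)) = 11.77.
Then μ = 22 − (-0.3585)·11.77 = 26.22.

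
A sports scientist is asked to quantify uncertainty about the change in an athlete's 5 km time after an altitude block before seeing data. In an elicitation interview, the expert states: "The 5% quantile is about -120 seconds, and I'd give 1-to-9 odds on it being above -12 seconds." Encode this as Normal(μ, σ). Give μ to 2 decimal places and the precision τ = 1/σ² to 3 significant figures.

μ = -59.30, τ = 0.000734

For Normal(μ,σ), the p-quantile is μ + z_p·σ. Here z_{0.05} = -1.645, z_{0.9} = 1.282.
So -120 = μ − 1.645σ and -12 = μ + 1.282σ.
Subtracting: σ = (-12 − -120)/(1.282 − (-1.645)) = 36.91.
Then μ = -120 − (-1.645)·36.91 = -59.30.
Precision τ = 1/σ² = 1/36.91² = 0.000734.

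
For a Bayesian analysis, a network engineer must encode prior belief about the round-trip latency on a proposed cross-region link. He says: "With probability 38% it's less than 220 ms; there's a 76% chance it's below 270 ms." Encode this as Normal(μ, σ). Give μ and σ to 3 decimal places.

For Normal(μ,σ), the p-quantile is μ + z_p·σ. Here z_{0.38} = -0.3055, z_{0.76} = 0.7063.
So 220 = μ − 0.3055σ and 270 = μ + 0.7063σ.
Subtracting: σ = (270 − 220)/(0.7063 − (-0.3055)) = 49.418.
Then μ = 220 − (-0.3055)·49.418 = 235.096.

μ = 235.096, σ = 49.418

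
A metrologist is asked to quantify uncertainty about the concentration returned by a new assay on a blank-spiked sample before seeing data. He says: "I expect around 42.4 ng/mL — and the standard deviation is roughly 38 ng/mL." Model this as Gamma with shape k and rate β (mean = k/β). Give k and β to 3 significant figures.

For Gamma(k, rate β): mean = k/β, variance = k/β², so CV = 1/√k.
CV = SD/mean = 38/42.4 = 0.8962, hence k = 1/CV² = 1.24.
Then β = k/mean = 1.24/42.4 = 0.0294.

k ≈ 1.24, β ≈ 0.0294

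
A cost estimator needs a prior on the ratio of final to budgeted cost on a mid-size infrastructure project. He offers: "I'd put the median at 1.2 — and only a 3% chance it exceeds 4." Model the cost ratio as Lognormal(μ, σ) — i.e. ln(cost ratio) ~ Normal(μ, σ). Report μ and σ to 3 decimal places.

If T ~ Lognormal(μ,σ) then ln T ~ Normal(μ,σ), so the p-quantile of ln T is μ + z_p·σ.
ln(1.2) = 0.1823 and ln(4) = 1.386; z_{0.5} = 0, z_{0.97} = 1.881.
σ = (1.386 − 0.1823)/(1.881 − (0)) = 0.640.
μ = 0.1823 − (0)·0.640 = 0.182.

μ ≈ 0.182, σ ≈ 0.640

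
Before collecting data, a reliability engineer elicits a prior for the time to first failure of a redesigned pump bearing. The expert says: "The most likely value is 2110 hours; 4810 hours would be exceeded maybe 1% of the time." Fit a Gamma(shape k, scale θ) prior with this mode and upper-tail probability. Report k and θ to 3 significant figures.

Gamma(k,θ) with k>1 has mode (k−1)θ, so θ = 2110/(k−1).
Need P(X < 4810) = 0.99 with θ tied to k this way. Start at k = 2, θ = 2110: P(X<4810) ≈ 0.664.
Too low — raise k to concentrate. Iterating converges to k ≈ 8.05.
Then θ = 2110/(8.05−1) ≈ 299.

k ≈ 8.05, θ ≈ 299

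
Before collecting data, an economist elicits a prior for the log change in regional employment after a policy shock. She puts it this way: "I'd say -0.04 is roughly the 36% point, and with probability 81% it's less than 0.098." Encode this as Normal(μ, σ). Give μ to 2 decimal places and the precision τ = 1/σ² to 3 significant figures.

For Normal(μ,σ), the p-quantile is μ + z_p·σ. Here z_{0.36} = -0.3585, z_{0.81} = 0.8779.
So -0.04 = μ − 0.3585σ and 0.098 = μ + 0.8779σ.
Subtracting: σ = (0.098 − -0.04)/(0.8779 − (-0.3585)) = 0.11.
Then μ = -0.04 − (-0.3585)·0.11 = 0.00.
Precision τ = 1/σ² = 1/0.1116² = 80.3.

μ = 0.00, τ = 80.3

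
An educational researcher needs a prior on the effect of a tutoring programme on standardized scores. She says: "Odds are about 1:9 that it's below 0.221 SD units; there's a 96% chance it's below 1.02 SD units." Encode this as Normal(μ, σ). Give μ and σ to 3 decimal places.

The p-quantile of Normal(μ,σ) is μ + z_p·σ, with z_{0.1} = -1.282 and z_{0.96} = 1.751.
Eliminate σ: μ = (z₂·x₁ − z₁·x₂)/(z₂ − z₁) = (1.751·0.221 − (-1.282)·1.02)/3.032 = 0.559.
Then σ = (x₂ − x₁)/(z₂ − z₁) = (1.02 − 0.221)/3.032 = 0.264.

μ = 0.559, σ = 0.264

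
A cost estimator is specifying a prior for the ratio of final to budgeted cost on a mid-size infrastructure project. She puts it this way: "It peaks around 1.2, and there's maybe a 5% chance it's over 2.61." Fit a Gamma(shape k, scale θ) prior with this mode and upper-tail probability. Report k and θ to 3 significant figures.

k ≈ 5.56, θ ≈ 0.263

Gamma(k,θ) with k>1 has mode (k−1)θ, so θ = 1.2/(k−1).
Need P(X < 2.61) = 0.95 with θ tied to k this way. Start at k = 2, θ = 1.2: P(X<2.61) ≈ 0.639.
Too low — raise k to concentrate. Iterating converges to k ≈ 5.56.
Then θ = 1.2/(5.56−1) ≈ 0.263.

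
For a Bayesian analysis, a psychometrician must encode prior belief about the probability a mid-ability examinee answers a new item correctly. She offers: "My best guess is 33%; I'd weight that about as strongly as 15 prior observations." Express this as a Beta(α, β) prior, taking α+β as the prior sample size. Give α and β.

α = 4.95, β = 10.05

Under the effective-sample-size interpretation, Beta(α, β) has prior mean α/(α+β) and prior sample size α+β.
So α+β = 15 and α/(α+β) = 0.33, giving α = 0.33·15 = 4.95 and β = 15 − 4.95 = 10.05.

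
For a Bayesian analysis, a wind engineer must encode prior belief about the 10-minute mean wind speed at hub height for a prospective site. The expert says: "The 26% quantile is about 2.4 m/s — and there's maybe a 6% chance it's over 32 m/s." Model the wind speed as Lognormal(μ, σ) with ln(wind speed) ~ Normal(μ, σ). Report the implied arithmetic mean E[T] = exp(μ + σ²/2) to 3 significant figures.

If T ~ Lognormal(μ,σ) then ln T ~ Normal(μ,σ), so the p-quantile of ln T is μ + z_p·σ.
ln(2.4) = 0.8755 and ln(32) = 3.466; z_{0.26} = -0.6433, z_{0.94} = 1.555.
σ = (3.466 − 0.8755)/(1.555 − (-0.6433)) = 1.178.
μ = 0.8755 − (-0.6433)·1.178 = 1.634.
E[T] = exp(μ + σ²/2) = exp(1.634 + 0.6943) = 10.3 m/s.

E[T] ≈ 10.3 m/s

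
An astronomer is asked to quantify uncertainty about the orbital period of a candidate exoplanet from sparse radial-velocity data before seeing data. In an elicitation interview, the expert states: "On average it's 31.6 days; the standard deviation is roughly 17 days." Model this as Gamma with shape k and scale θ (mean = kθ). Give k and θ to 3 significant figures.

k ≈ 3.46, θ ≈ 9.15

For Gamma(k, scale θ): mean = kθ, variance = kθ², so CV = 1/√k.
CV = SD/mean = 17/31.6 = 0.538, hence k = 1/CV² = 3.46.
Then θ = mean/k = 31.6/3.46 = 9.15.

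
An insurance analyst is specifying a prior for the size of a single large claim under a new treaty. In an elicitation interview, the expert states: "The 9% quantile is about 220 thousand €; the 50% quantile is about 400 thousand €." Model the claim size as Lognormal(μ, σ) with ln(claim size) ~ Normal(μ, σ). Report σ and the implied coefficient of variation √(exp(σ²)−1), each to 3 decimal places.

If T ~ Lognormal(μ,σ) then ln T ~ Normal(μ,σ), so the p-quantile of ln T is μ + z_p·σ.
ln(220) = 5.394 and ln(400) = 5.991; z_{0.09} = -1.341, z_{0.5} = 0.
σ = (5.991 − 5.394)/(0 − (-1.341)) = 0.446.
μ = 5.394 − (-1.341)·0.446 = 5.991.
CV = √(exp(σ²)−1) = √(exp(0.1988)−1) = 0.469.

σ ≈ 0.446, CV ≈ 0.469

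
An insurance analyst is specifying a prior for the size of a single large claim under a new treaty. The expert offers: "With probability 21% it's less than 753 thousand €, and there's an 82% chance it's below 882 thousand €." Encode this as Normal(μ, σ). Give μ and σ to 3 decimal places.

The p-quantile of Normal(μ,σ) is μ + z_p·σ, with z_{0.21} = -0.8064 and z_{0.82} = 0.9154.
Eliminate σ: μ = (z₂·x₁ − z₁·x₂)/(z₂ − z₁) = (0.9154·753 − (-0.8064)·882)/1.722 = 813.419.
Then σ = (x₂ − x₁)/(z₂ − z₁) = (882 − 753)/1.722 = 74.922.

μ = 813.419, σ = 74.922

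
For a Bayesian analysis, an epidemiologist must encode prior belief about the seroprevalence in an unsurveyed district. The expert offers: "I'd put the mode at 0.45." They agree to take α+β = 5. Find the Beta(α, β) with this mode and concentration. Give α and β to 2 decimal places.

For α,β > 1 the Beta mode is (α−1)/(α+β−2). With α+β = 5, the mode is (α−1)/3.
Set (α−1)/3 = 0.45 → α = 1 + 0.45·3 = 2.35.
β = 5 − α = 2.65.

α = 2.35, β = 2.65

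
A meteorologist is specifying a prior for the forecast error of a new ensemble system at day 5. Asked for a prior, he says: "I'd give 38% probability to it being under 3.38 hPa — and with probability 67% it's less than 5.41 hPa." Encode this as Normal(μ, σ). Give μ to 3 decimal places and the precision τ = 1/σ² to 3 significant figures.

μ = 4.212, τ = 0.135

The p-quantile of Normal(μ,σ) is μ + z_p·σ, with z_{0.38} = -0.3055 and z_{0.67} = 0.4399.
Eliminate σ: μ = (z₂·x₁ − z₁·x₂)/(z₂ − z₁) = (0.4399·3.38 − (-0.3055)·5.41)/0.7454 = 4.212.
Then σ = (x₂ − x₁)/(z₂ − z₁) = (5.41 − 3.38)/0.7454 = 2.723.
Precision τ = 1/σ² = 1/2.723² = 0.135.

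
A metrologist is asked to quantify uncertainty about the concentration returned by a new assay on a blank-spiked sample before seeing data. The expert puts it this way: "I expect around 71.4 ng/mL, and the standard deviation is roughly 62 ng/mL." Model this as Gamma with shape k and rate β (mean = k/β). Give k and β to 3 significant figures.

For Gamma(k, rate β): mean = k/β, variance = k/β², so CV = 1/√k.
CV = SD/mean = 62/71.4 = 0.8683, hence k = 1/CV² = 1.33.
Then β = k/mean = 1.33/71.4 = 0.0186.

k ≈ 1.33, β ≈ 0.0186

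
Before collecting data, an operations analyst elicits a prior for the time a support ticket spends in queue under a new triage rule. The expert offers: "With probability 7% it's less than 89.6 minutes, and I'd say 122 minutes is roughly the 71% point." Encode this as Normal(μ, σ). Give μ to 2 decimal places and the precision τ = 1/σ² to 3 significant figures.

The p-quantile of Normal(μ,σ) is μ + z_p·σ, with z_{0.07} = -1.476 and z_{0.71} = 0.5534.
Eliminate σ: μ = (z₂·x₁ − z₁·x₂)/(z₂ − z₁) = (0.5534·89.6 − (-1.476)·122)/2.029 = 113.16.
Then σ = (x₂ − x₁)/(z₂ − z₁) = (122 − 89.6)/2.029 = 15.97.
Precision τ = 1/σ² = 1/15.97² = 0.00392.

μ = 113.16, τ = 0.00392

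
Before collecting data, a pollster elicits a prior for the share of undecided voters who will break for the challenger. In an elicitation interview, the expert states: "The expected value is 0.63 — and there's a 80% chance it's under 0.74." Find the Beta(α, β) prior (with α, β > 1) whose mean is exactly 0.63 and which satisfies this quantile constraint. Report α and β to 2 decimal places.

With mean 0.63 fixed, write α = 0.63s, β = 0.37s where s = α+β.
Need P(θ < 0.74) = 0.8 under Beta(0.63s, 0.37s). Normal approximation: (q−m)/√(m(1−m)/s) ≈ z_{0.8} = 0.842, so s ≈ 0.63·0.37·(0.842)²/(0.74−0.63)² = 13.6.
At s = 13.6: P(θ<0.74) ≈ 0.796. Adjusting to match 0.8 gives s ≈ 14.08.
So α = 0.63·14.08 ≈ 8.87, β = 0.37·14.08 ≈ 5.21.

α ≈ 8.87, β ≈ 5.21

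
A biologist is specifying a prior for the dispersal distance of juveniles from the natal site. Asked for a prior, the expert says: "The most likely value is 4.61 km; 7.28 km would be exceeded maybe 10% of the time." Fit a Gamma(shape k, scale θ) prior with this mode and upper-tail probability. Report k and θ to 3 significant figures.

k ≈ 9.98, θ ≈ 0.513

Gamma(k,θ) with k>1 has mode (k−1)θ, so θ = 4.61/(k−1).
Need P(X < 7.28) = 0.9 with θ tied to k this way. Start at k = 2, θ = 4.61: P(X<7.28) ≈ 0.468.
Too low — raise k to concentrate. Iterating converges to k ≈ 9.98.
Then θ = 4.61/(9.98−1) ≈ 0.513.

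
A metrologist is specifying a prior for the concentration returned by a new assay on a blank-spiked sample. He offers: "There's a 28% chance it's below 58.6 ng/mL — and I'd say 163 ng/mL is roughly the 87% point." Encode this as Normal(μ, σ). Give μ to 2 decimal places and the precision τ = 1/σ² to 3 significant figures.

μ = 94.20, τ = 0.000268

The p-quantile of Normal(μ,σ) is μ + z_p·σ, with z_{0.28} = -0.5828 and z_{0.87} = 1.126.
Eliminate σ: μ = (z₂·x₁ − z₁·x₂)/(z₂ − z₁) = (1.126·58.6 − (-0.5828)·163)/1.709 = 94.20.
Then σ = (x₂ − x₁)/(z₂ − z₁) = (163 − 58.6)/1.709 = 61.08.
Precision τ = 1/σ² = 1/61.08² = 0.000268.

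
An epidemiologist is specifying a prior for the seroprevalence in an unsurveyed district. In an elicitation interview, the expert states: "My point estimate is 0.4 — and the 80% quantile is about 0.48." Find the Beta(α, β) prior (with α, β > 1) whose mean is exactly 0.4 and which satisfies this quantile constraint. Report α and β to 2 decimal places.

With mean 0.4 fixed, write α = 0.4s, β = 0.6s where s = α+β.
Need P(θ < 0.48) = 0.8 under Beta(0.4s, 0.6s). Normal approximation: (q−m)/√(m(1−m)/s) ≈ z_{0.8} = 0.842, so s ≈ 0.4·0.6·(0.842)²/(0.48−0.4)² = 26.6.
At s = 26.6: P(θ<0.48) ≈ 0.802. Adjusting to match 0.8 gives s ≈ 26.18.
So α = 0.4·26.18 ≈ 10.47, β = 0.6·26.18 ≈ 15.71.

α ≈ 10.47, β ≈ 15.71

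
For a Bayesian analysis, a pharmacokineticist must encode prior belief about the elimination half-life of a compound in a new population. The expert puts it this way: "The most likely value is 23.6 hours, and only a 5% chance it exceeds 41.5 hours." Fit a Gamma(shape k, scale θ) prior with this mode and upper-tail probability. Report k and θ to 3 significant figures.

Gamma(k,θ) with k>1 has mode (k−1)θ, so θ = 23.6/(k−1).
Need P(X < 41.5) = 0.95 with θ tied to k this way. Start at k = 2, θ = 23.6: P(X<41.5) ≈ 0.525.
Too low — raise k to concentrate. Iterating converges to k ≈ 9.75.
Then θ = 23.6/(9.75−1) ≈ 2.7.

k ≈ 9.75, θ ≈ 2.7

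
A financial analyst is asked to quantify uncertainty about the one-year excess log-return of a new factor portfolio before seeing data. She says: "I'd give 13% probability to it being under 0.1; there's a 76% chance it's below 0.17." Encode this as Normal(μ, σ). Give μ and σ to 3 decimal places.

The p-quantile of Normal(μ,σ) is μ + z_p·σ, with z_{0.13} = -1.126 and z_{0.76} = 0.7063.
Eliminate σ: μ = (z₂·x₁ − z₁·x₂)/(z₂ − z₁) = (0.7063·0.1 − (-1.126)·0.17)/1.833 = 0.143.
Then σ = (x₂ − x₁)/(z₂ − z₁) = (0.17 − 0.1)/1.833 = 0.038.

μ = 0.143, σ = 0.038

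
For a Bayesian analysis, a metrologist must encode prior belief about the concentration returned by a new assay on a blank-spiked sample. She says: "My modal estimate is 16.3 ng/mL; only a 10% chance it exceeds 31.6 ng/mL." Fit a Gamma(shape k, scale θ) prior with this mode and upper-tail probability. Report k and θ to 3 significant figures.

k ≈ 5.37, θ ≈ 3.73

Gamma(k,θ) with k>1 has mode (k−1)θ, so θ = 16.3/(k−1).
Need P(X < 31.6) = 0.9 with θ tied to k this way. Start at k = 2, θ = 16.3: P(X<31.6) ≈ 0.577.
Too low — raise k to concentrate. Iterating converges to k ≈ 5.37.
Then θ = 16.3/(5.37−1) ≈ 3.73.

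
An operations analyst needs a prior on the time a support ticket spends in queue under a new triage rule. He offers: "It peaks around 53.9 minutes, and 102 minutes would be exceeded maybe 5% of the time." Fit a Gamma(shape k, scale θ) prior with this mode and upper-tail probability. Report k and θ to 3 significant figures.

k ≈ 7.83, θ ≈ 7.89

Gamma(k,θ) with k>1 has mode (k−1)θ, so θ = 53.9/(k−1).
Need P(X < 102) = 0.95 with θ tied to k this way. Start at k = 2, θ = 53.9: P(X<102) ≈ 0.564.
Too low — raise k to concentrate. Iterating converges to k ≈ 7.83.
Then θ = 53.9/(7.83−1) ≈ 7.89.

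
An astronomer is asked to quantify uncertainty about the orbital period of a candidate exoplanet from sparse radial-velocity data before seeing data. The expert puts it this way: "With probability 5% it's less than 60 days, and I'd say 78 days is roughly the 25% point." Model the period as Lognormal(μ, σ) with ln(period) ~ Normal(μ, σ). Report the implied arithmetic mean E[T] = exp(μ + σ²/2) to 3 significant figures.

If T ~ Lognormal(μ,σ) then ln T ~ Normal(μ,σ), so the p-quantile of ln T is μ + z_p·σ.
ln(60) = 4.094 and ln(78) = 4.357; z_{0.05} = -1.645, z_{0.25} = -0.6745.
σ = (4.357 − 4.094)/(-0.6745 − (-1.645)) = 0.270.
μ = 4.094 − (-1.645)·0.270 = 4.539.
E[T] = exp(μ + σ²/2) = exp(4.539 + 0.0366) = 97.1 days.

E[T] ≈ 97.1 days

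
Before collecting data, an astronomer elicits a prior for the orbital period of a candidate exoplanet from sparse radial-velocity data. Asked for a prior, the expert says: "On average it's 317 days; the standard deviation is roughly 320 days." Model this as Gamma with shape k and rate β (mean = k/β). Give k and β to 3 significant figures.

k ≈ 0.981, β ≈ 0.0031

For Gamma(k, rate β): mean = k/β, variance = k/β², so CV = 1/√k.
CV = SD/mean = 320/317 = 1.009, hence k = 1/CV² = 0.981.
Then β = k/mean = 0.981/317 = 0.0031.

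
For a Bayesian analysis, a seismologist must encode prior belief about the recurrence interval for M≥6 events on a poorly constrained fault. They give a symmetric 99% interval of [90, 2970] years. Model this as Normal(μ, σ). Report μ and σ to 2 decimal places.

A symmetric 99% interval runs μ ± z·σ with z = 2.576.
Half-width = 1440, so σ = 1440/2.576 = 559.04.
μ is the interval midpoint, 1530.00.

μ = 1530.00, σ = 559.04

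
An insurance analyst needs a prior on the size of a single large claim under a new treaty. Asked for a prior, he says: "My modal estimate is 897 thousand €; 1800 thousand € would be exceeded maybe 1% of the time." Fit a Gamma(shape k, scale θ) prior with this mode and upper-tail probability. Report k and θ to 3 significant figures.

Gamma(k,θ) with k>1 has mode (k−1)θ, so θ = 897/(k−1).
Need P(X < 1800) = 0.99 with θ tied to k this way. Start at k = 2, θ = 897: P(X<1800) ≈ 0.596.
Too low — raise k to concentrate. Iterating converges to k ≈ 11.1.
Then θ = 897/(11.1−1) ≈ 88.6.

k ≈ 11.1, θ ≈ 88.6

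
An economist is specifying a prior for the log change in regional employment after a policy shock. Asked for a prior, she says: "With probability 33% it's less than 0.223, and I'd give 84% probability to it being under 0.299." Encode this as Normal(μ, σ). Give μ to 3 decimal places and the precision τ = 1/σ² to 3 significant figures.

μ = 0.246, τ = 356

For Normal(μ,σ), the p-quantile is μ + z_p·σ. Here z_{0.33} = -0.4399, z_{0.84} = 0.9945.
So 0.223 = μ − 0.4399σ and 0.299 = μ + 0.9945σ.
Subtracting: σ = (0.299 − 0.223)/(0.9945 − (-0.4399)) = 0.053.
Then μ = 0.223 − (-0.4399)·0.053 = 0.246.
Precision τ = 1/σ² = 1/0.05298² = 356.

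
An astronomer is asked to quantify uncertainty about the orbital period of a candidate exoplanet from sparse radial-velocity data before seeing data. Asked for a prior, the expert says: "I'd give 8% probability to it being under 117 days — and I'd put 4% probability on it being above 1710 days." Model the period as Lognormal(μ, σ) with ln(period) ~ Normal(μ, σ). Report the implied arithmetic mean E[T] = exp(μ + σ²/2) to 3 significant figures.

If T ~ Lognormal(μ,σ) then ln T ~ Normal(μ,σ), so the p-quantile of ln T is μ + z_p·σ.
ln(117) = 4.762 and ln(1710) = 7.444; z_{0.08} = -1.405, z_{0.96} = 1.751.
σ = (7.444 − 4.762)/(1.751 − (-1.405)) = 0.850.
μ = 4.762 − (-1.405)·0.850 = 5.956.
E[T] = exp(μ + σ²/2) = exp(5.956 + 0.3612) = 554 days.

E[T] ≈ 554 days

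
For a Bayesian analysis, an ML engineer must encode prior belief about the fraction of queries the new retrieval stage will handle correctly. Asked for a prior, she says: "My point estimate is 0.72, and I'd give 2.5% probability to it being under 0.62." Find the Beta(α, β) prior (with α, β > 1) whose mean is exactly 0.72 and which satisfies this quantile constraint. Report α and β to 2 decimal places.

With mean 0.72 fixed, write α = 0.72s, β = 0.28s where s = α+β.
Need P(θ < 0.62) = 0.025 under Beta(0.72s, 0.28s). Normal approximation: (q−m)/√(m(1−m)/s) ≈ z_{0.025} = -1.96, so s ≈ 0.72·0.28·(-1.96)²/(0.62−0.72)² = 77.4.
At s = 77.4: P(θ<0.62) ≈ 0.030. Adjusting to match 0.025 gives s ≈ 84.12.
So α = 0.72·84.12 ≈ 60.57, β = 0.28·84.12 ≈ 23.55.

α ≈ 60.57, β ≈ 23.55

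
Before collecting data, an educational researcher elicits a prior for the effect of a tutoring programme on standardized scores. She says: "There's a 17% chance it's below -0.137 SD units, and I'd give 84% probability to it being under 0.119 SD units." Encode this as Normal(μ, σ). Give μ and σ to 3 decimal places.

For Normal(μ,σ), the p-quantile is μ + z_p·σ. Here z_{0.17} = -0.9542, z_{0.84} = 0.9945.
So -0.137 = μ − 0.9542σ and 0.119 = μ + 0.9945σ.
Subtracting: σ = (0.119 − -0.137)/(0.9945 − (-0.9542)) = 0.131.
Then μ = -0.137 − (-0.9542)·0.131 = -0.012.

μ = -0.012, σ = 0.131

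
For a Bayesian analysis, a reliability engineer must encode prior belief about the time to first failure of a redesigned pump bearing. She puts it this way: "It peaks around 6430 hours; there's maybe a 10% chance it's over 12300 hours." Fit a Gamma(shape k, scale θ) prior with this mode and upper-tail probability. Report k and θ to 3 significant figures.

Gamma(k,θ) with k>1 has mode (k−1)θ, so θ = 6430/(k−1).
Need P(X < 12300) = 0.9 with θ tied to k this way. Start at k = 2, θ = 6430: P(X<12300) ≈ 0.570.
Too low — raise k to concentrate. Iterating converges to k ≈ 5.55.
Then θ = 6430/(5.55−1) ≈ 1410.

k ≈ 5.55, θ ≈ 1410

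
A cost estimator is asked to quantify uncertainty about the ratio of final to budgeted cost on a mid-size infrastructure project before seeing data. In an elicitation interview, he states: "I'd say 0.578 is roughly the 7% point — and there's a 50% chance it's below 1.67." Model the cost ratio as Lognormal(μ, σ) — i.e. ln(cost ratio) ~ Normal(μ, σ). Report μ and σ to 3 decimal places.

If T ~ Lognormal(μ,σ) then ln T ~ Normal(μ,σ), so the p-quantile of ln T is μ + z_p·σ.
ln(0.578) = -0.5482 and ln(1.67) = 0.5128; z_{0.07} = -1.476, z_{0.5} = 0.
σ = (0.5128 − -0.5482)/(0 − (-1.476)) = 0.719.
μ = -0.5482 − (-1.476)·0.719 = 0.513.

μ ≈ 0.513, σ ≈ 0.719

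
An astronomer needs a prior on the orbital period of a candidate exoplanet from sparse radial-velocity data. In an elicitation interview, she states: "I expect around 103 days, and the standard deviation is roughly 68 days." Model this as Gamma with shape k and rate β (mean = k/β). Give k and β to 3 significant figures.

For Gamma(k, rate β): mean = k/β, variance = k/β², so CV = 1/√k.
CV = SD/mean = 68/103 = 0.6602, hence k = 1/CV² = 2.29.
Then β = k/mean = 2.29/103 = 0.0223.

k ≈ 2.29, β ≈ 0.0223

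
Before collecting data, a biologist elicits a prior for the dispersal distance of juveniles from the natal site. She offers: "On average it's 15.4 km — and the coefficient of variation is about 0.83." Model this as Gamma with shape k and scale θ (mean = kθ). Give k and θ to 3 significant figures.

For Gamma(k, scale θ): mean = kθ, variance = kθ², so CV = 1/√k.
CV = 0.83, hence k = 1/CV² = 1.45.
Then θ = mean/k = 15.4/1.45 = 10.6.

k ≈ 1.45, θ ≈ 10.6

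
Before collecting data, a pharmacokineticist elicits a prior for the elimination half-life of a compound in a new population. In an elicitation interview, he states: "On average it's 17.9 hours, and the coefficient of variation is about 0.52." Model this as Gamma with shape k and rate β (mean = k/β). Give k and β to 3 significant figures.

k ≈ 3.7, β ≈ 0.207

For Gamma(k, rate β): mean = k/β, variance = k/β², so CV = 1/√k.
CV = 0.52, hence k = 1/CV² = 3.7.
Then β = k/mean = 3.7/17.9 = 0.207.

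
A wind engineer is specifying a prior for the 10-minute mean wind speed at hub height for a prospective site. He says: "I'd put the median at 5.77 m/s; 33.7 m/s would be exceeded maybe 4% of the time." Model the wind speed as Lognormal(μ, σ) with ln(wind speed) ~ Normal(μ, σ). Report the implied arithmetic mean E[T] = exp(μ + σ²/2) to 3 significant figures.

If T ~ Lognormal(μ,σ) then ln T ~ Normal(μ,σ), so the p-quantile of ln T is μ + z_p·σ.
ln(5.77) = 1.753 and ln(33.7) = 3.517; z_{0.5} = 0, z_{0.96} = 1.751.
σ = (3.517 − 1.753)/(1.751 − (0)) = 1.008.
μ = 1.753 − (0)·1.008 = 1.753.
E[T] = exp(μ + σ²/2) = exp(1.753 + 0.5081) = 9.59 m/s.

E[T] ≈ 9.59 m/s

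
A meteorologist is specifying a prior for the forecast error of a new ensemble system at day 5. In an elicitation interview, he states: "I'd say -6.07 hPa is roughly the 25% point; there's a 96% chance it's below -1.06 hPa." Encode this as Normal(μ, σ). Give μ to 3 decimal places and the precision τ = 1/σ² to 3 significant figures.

μ = -4.677, τ = 0.234

For Normal(μ,σ), the p-quantile is μ + z_p·σ. Here z_{0.25} = -0.6745, z_{0.96} = 1.751.
So -6.07 = μ − 0.6745σ and -1.06 = μ + 1.751σ.
Subtracting: σ = (-1.06 − -6.07)/(1.751 − (-0.6745)) = 2.066.
Then μ = -6.07 − (-0.6745)·2.066 = -4.677.
Precision τ = 1/σ² = 1/2.066² = 0.234.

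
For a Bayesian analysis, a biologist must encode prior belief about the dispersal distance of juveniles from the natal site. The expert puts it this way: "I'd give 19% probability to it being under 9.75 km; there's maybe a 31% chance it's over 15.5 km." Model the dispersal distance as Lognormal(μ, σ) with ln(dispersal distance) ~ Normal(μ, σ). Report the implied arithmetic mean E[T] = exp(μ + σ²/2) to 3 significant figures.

If T ~ Lognormal(μ,σ) then ln T ~ Normal(μ,σ), so the p-quantile of ln T is μ + z_p·σ.
ln(9.75) = 2.277 and ln(15.5) = 2.741; z_{0.19} = -0.8779, z_{0.69} = 0.4959.
σ = (2.741 − 2.277)/(0.4959 − (-0.8779)) = 0.337.
μ = 2.277 − (-0.8779)·0.337 = 2.574.
E[T] = exp(μ + σ²/2) = exp(2.574 + 0.0569) = 13.9 km.

E[T] ≈ 13.9 km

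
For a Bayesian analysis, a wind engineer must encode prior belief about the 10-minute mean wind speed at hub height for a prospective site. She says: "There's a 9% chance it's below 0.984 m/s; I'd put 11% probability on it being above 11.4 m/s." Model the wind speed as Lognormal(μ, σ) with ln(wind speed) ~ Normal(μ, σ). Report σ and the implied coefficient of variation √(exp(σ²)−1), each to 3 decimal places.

σ ≈ 0.954, CV ≈ 1.219

If T ~ Lognormal(μ,σ) then ln T ~ Normal(μ,σ), so the p-quantile of ln T is μ + z_p·σ.
ln(0.984) = -0.01613 and ln(11.4) = 2.434; z_{0.09} = -1.341, z_{0.89} = 1.227.
σ = (2.434 − -0.01613)/(1.227 − (-1.341)) = 0.954.
μ = -0.01613 − (-1.341)·0.954 = 1.263.
CV = √(exp(σ²)−1) = √(exp(0.9105)−1) = 1.219.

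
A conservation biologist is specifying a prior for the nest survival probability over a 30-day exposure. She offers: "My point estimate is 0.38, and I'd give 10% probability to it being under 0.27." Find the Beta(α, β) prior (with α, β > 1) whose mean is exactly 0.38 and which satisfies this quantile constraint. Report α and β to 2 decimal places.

With mean 0.38 fixed, write α = 0.38s, β = 0.62s where s = α+β.
Need P(θ < 0.27) = 0.1 under Beta(0.38s, 0.62s). Normal approximation: (q−m)/√(m(1−m)/s) ≈ z_{0.1} = -1.28, so s ≈ 0.38·0.62·(-1.28)²/(0.27−0.38)² = 32.0.
At s = 32.0: P(θ<0.27) ≈ 0.095. Adjusting to match 0.1 gives s ≈ 30.57.
So α = 0.38·30.57 ≈ 11.62, β = 0.62·30.57 ≈ 18.95.

α ≈ 11.62, β ≈ 18.95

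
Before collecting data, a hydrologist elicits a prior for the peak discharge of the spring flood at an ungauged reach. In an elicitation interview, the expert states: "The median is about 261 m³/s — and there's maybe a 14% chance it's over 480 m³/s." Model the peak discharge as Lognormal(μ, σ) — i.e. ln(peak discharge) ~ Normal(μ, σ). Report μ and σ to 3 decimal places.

μ ≈ 5.565, σ ≈ 0.564

If T ~ Lognormal(μ,σ) then ln T ~ Normal(μ,σ), so the p-quantile of ln T is μ + z_p·σ.
ln(261) = 5.565 and ln(480) = 6.174; z_{0.5} = 0, z_{0.86} = 1.08.
σ = (6.174 − 5.565)/(1.08 − (0)) = 0.564.
μ = 5.565 − (0)·0.564 = 5.565.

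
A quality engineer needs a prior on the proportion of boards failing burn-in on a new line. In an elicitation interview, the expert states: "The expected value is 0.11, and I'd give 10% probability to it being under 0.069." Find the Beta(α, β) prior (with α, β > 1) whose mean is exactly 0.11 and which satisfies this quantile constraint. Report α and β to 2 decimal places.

With mean 0.11 fixed, write α = 0.11s, β = 0.89s where s = α+β.
Need P(θ < 0.069) = 0.1 under Beta(0.11s, 0.89s). Normal approximation: (q−m)/√(m(1−m)/s) ≈ z_{0.1} = -1.28, so s ≈ 0.11·0.89·(-1.28)²/(0.069−0.11)² = 95.7.
At s = 95.7: P(θ<0.069) ≈ 0.085. Adjusting to match 0.1 gives s ≈ 84.73.
So α = 0.11·84.73 ≈ 9.32, β = 0.89·84.73 ≈ 75.41.

α ≈ 9.32, β ≈ 75.41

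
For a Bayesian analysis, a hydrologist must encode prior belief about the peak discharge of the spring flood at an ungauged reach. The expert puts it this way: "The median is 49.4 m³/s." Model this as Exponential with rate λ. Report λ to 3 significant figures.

Exponential median = ln 2 / λ, so λ = ln 2 / 49.4 = 0.014.

λ ≈ 0.014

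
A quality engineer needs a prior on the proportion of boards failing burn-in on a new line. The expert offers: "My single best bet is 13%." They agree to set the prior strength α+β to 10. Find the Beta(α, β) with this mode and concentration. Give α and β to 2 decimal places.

For α,β > 1 the Beta mode is (α−1)/(α+β−2). With α+β = 10, the mode is (α−1)/8.
Set (α−1)/8 = 0.13 → α = 1 + 0.13·8 = 2.04.
β = 10 − α = 7.96.

α = 2.04, β = 7.96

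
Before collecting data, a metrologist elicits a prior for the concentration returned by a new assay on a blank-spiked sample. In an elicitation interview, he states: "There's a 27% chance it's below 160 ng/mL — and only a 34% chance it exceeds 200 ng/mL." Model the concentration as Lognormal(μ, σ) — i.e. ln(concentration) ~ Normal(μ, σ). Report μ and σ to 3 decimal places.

If T ~ Lognormal(μ,σ) then ln T ~ Normal(μ,σ), so the p-quantile of ln T is μ + z_p·σ.
ln(160) = 5.075 and ln(200) = 5.298; z_{0.27} = -0.6128, z_{0.66} = 0.4125.
σ = (5.298 − 5.075)/(0.4125 − (-0.6128)) = 0.218.
μ = 5.075 − (-0.6128)·0.218 = 5.209.

μ ≈ 5.209, σ ≈ 0.218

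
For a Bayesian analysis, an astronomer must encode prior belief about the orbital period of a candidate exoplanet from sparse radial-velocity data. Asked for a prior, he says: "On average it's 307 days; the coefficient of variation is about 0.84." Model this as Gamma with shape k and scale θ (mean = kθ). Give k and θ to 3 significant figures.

For Gamma(k, scale θ): mean = kθ, variance = kθ², so CV = 1/√k.
CV = 0.84, hence k = 1/CV² = 1.42.
Then θ = mean/k = 307/1.42 = 217.

k ≈ 1.42, θ ≈ 217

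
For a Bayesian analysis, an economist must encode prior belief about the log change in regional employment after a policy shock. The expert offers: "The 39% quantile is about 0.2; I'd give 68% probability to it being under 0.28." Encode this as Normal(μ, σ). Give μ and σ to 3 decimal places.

The p-quantile of Normal(μ,σ) is μ + z_p·σ, with z_{0.39} = -0.2793 and z_{0.68} = 0.4677.
Eliminate σ: μ = (z₂·x₁ − z₁·x₂)/(z₂ − z₁) = (0.4677·0.2 − (-0.2793)·0.28)/0.747 = 0.230.
Then σ = (x₂ − x₁)/(z₂ − z₁) = (0.28 − 0.2)/0.747 = 0.107.

μ = 0.230, σ = 0.107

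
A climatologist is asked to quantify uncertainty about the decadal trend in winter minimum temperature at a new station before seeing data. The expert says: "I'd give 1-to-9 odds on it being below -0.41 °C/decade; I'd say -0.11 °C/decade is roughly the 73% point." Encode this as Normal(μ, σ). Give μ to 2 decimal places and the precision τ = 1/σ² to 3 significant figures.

For Normal(μ,σ), the p-quantile is μ + z_p·σ. Here z_{0.1} = -1.282, z_{0.73} = 0.6128.
So -0.41 = μ − 1.282σ and -0.11 = μ + 0.6128σ.
Subtracting: σ = (-0.11 − -0.41)/(0.6128 − (-1.282)) = 0.16.
Then μ = -0.41 − (-1.282)·0.16 = -0.21.
Precision τ = 1/σ² = 1/0.1584² = 39.9.

μ = -0.21, τ = 39.9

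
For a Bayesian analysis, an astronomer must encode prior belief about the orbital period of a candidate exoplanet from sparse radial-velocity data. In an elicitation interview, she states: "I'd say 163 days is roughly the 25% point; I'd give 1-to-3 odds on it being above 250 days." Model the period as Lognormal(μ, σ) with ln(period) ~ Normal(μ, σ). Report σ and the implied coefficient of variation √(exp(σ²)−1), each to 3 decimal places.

If T ~ Lognormal(μ,σ) then ln T ~ Normal(μ,σ), so the p-quantile of ln T is μ + z_p·σ.
ln(163) = 5.094 and ln(250) = 5.521; z_{0.25} = -0.6745, z_{0.75} = 0.6745.
σ = (5.521 − 5.094)/(0.6745 − (-0.6745)) = 0.317.
μ = 5.094 − (-0.6745)·0.317 = 5.308.
CV = √(exp(σ²)−1) = √(exp(0.1005)−1) = 0.325.

σ ≈ 0.317, CV ≈ 0.325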